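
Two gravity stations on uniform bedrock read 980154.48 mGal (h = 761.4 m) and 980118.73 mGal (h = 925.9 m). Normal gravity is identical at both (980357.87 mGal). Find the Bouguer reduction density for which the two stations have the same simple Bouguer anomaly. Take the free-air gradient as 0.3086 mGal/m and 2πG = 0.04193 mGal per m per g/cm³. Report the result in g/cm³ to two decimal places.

Δg_obs = 980118.73 − 980154.48 = -35.75 mGal over Δh = 925.9 − 761.4 = 164.5 m
Equal Bouguer anomalies ⇒ Δg_obs + (0.3086 − 0.04193ρ)·Δh = 0
0.3086 − 0.04193ρ = −Δg_obs/Δh = 0.21733
ρ = (0.3086 − 0.21733) / 0.04193 = 2.18 g/cm³

2.18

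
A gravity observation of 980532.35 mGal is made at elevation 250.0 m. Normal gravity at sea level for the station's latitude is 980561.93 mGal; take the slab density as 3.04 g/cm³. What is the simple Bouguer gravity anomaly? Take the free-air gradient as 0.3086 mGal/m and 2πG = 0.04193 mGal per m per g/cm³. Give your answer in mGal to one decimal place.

15.7

Free-air correction = 0.3086 × 250.0 = 77.15 mGal
Free-air anomaly = 980532.35 − 980561.93 + (77.15) = 47.57 mGal
Bouguer slab correction = 0.04193 × 3.04 × 250.0 = 31.87 mGal
Simple Bouguer anomaly = 47.57 − (31.87) = 15.70 mGal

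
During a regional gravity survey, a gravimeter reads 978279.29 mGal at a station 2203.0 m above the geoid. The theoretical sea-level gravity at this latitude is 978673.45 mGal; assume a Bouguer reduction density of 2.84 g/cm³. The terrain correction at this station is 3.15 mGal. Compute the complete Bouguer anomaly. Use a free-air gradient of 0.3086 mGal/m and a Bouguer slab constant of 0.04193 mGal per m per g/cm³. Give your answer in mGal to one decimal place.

26.5

Free-air correction = 0.3086 × 2203.0 = 679.85 mGal
Free-air anomaly = 978279.29 − 978673.45 + (679.85) = 285.69 mGal
Bouguer slab correction = 0.04193 × 2.84 × 2203.0 = 262.34 mGal
Simple Bouguer anomaly = 285.69 − (262.34) = 23.35 mGal
Complete Bouguer anomaly = 23.35 + 3.15 = 26.50 mGal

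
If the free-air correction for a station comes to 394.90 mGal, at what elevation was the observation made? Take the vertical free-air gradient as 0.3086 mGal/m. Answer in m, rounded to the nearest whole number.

h = 394.90 / 0.3086 = 1279.65 m

1280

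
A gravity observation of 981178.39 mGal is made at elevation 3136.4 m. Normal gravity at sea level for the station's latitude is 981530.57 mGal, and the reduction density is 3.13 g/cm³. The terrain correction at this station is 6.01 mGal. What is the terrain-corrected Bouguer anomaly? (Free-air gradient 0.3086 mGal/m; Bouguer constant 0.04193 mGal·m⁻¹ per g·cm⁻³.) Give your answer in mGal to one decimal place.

210.1

Free-air correction = 0.3086 × 3136.4 = 967.89 mGal
Free-air anomaly = 981178.39 − 981530.57 + (967.89) = 615.71 mGal
Bouguer slab correction = 0.04193 × 3.13 × 3136.4 = 411.62 mGal
Simple Bouguer anomaly = 615.71 − (411.62) = 204.09 mGal
Complete Bouguer anomaly = 204.09 + 6.01 = 210.10 mGal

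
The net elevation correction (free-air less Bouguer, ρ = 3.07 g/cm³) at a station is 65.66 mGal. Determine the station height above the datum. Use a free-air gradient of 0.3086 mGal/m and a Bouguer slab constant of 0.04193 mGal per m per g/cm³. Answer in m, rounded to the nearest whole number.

365

Combined gradient = 0.3086 − 0.04193 × 3.07 = 0.1798749 mGal/m
h = 65.66 / 0.1798749 = 365.03 m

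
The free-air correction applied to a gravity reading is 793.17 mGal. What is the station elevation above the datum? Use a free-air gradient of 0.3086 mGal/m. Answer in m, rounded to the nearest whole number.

2570

h = 793.17 / 0.3086 = 2570.22 m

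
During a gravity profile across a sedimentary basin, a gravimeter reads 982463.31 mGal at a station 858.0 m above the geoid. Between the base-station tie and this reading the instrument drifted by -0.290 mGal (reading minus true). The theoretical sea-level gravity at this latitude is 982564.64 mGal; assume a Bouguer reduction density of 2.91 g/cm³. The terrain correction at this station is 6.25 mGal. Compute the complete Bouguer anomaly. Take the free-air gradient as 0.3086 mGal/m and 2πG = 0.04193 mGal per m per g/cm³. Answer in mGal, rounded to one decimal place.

Drift-corrected reading = 982463.31 − (-0.290) = 982463.600 mGal
Free-air correction = 0.3086 × 858.0 = 264.78 mGal
Free-air anomaly = 982463.600 − 982564.64 + (264.78) = 163.740 mGal
Bouguer slab correction = 0.04193 × 2.91 × 858.0 = 104.69 mGal
Simple Bouguer anomaly = 163.740 − (104.69) = 59.050 mGal
Complete Bouguer anomaly = 59.050 + 6.25 = 65.300 mGal

65.3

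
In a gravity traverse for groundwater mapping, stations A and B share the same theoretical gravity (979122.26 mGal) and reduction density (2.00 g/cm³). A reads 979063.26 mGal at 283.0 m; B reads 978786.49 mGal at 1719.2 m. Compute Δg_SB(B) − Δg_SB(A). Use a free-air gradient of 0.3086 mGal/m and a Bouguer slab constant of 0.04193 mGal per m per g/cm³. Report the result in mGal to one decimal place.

Δg_SB(A) = 979063.26 − 979122.26 + 0.3086×283.0 − 0.04193×2.00×283.0 = 4.60 mGal
Δg_SB(B) = 978786.49 − 979122.26 + 0.3086×1719.2 − 0.04193×2.00×1719.2 = 50.60 mGal
Difference = 50.60 − (4.60) = 46.00 mGal

46.0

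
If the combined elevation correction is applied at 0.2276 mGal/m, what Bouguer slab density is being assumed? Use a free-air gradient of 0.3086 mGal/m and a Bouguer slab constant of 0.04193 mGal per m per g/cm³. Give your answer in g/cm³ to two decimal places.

1.93

0.2276 = 0.3086 − 0.04193 × ρ
ρ = (0.3086 − 0.2276) / 0.04193 = 1.93 g/cm³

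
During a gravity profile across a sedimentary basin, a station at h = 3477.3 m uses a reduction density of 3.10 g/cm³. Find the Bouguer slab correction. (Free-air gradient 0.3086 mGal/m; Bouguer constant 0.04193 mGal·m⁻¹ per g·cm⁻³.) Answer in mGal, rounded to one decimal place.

452.0

Bouguer slab correction = 0.04193 × 3.10 × 3477.3 = 452.0 mGal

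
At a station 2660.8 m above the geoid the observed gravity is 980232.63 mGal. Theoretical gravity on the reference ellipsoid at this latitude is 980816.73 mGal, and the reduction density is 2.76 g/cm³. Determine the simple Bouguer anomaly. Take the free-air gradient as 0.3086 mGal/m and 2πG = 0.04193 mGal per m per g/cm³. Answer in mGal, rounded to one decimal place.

Free-air correction = 0.3086 × 2660.8 = 821.12 mGal
Free-air anomaly = 980232.63 − 980816.73 + (821.12) = 237.02 mGal
Bouguer slab correction = 0.04193 × 2.76 × 2660.8 = 307.93 mGal
Simple Bouguer anomaly = 237.02 − (307.93) = -70.91 mGal

-70.9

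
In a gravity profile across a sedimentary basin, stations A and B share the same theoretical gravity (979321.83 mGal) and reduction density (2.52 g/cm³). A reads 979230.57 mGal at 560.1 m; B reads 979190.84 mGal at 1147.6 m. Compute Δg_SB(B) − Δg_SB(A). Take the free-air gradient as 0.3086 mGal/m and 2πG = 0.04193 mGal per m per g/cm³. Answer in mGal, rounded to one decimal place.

79.5

Δg_SB(A) = 979230.57 − 979321.83 + 0.3086×560.1 − 0.04193×2.52×560.1 = 22.40 mGal
Δg_SB(B) = 979190.84 − 979321.83 + 0.3086×1147.6 − 0.04193×2.52×1147.6 = 101.90 mGal
Difference = 101.90 − (22.40) = 79.50 mGal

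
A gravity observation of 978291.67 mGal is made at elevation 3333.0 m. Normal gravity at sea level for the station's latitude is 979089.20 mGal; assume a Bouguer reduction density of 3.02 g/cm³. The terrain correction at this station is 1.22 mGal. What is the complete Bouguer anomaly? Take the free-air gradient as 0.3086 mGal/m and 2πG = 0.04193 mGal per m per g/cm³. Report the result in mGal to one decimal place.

Free-air correction = 0.3086 × 3333.0 = 1028.56 mGal
Free-air anomaly = 978291.67 − 979089.20 + (1028.56) = 231.03 mGal
Bouguer slab correction = 0.04193 × 3.02 × 3333.0 = 422.05 mGal
Simple Bouguer anomaly = 231.03 − (422.05) = -191.02 mGal
Complete Bouguer anomaly = -191.02 + 1.22 = -189.80 mGal

-189.8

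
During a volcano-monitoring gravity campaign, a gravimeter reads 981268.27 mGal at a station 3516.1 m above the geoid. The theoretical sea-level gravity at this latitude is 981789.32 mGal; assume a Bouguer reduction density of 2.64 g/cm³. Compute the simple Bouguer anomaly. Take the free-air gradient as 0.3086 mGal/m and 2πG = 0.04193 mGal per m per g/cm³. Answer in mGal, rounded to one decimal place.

Free-air correction = 0.3086 × 3516.1 = 1085.07 mGal
Free-air anomaly = 981268.27 − 981789.32 + (1085.07) = 564.02 mGal
Bouguer slab correction = 0.04193 × 2.64 × 3516.1 = 389.22 mGal
Simple Bouguer anomaly = 564.02 − (389.22) = 174.80 mGal

174.8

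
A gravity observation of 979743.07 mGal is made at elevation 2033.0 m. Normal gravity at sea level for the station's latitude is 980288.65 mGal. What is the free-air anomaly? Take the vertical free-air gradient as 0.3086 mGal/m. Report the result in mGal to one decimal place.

Free-air correction = 0.3086 × 2033.0 = 627.38 mGal
Free-air anomaly = 979743.07 − 980288.65 + (627.38) = 81.80 mGal

81.8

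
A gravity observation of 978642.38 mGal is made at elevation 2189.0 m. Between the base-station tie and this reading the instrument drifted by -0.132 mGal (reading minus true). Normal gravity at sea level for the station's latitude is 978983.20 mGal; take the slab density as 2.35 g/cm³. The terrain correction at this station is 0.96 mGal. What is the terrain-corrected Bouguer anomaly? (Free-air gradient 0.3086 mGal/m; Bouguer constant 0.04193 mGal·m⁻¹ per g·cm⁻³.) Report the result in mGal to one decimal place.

Drift-corrected reading = 978642.38 − (-0.132) = 978642.512 mGal
Free-air correction = 0.3086 × 2189.0 = 675.53 mGal
Free-air anomaly = 978642.512 − 978983.20 + (675.53) = 334.842 mGal
Bouguer slab correction = 0.04193 × 2.35 × 2189.0 = 215.69 mGal
Simple Bouguer anomaly = 334.842 − (215.69) = 119.152 mGal
Complete Bouguer anomaly = 119.152 + 0.96 = 120.112 mGal

120.1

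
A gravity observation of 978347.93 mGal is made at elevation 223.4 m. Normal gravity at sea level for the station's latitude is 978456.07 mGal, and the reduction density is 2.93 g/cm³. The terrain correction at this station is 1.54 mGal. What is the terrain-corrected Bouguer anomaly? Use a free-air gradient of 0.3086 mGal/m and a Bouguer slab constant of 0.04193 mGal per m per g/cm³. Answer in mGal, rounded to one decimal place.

Free-air correction = 0.3086 × 223.4 = 68.94 mGal
Free-air anomaly = 978347.93 − 978456.07 + (68.94) = -39.20 mGal
Bouguer slab correction = 0.04193 × 2.93 × 223.4 = 27.45 mGal
Simple Bouguer anomaly = -39.20 − (27.45) = -66.65 mGal
Complete Bouguer anomaly = -66.65 + 1.54 = -65.11 mGal

-65.1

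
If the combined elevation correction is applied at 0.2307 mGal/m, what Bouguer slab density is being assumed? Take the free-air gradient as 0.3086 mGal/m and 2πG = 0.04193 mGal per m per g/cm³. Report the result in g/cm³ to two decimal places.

1.86

0.2307 = 0.3086 − 0.04193 × ρ
ρ = (0.3086 − 0.2307) / 0.04193 = 1.86 g/cm³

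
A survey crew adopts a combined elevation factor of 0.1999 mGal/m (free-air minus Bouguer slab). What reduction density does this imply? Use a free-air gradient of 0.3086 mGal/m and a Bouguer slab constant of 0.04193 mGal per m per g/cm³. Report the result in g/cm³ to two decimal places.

0.1999 = 0.3086 − 0.04193 × ρ
ρ = (0.3086 − 0.1999) / 0.04193 = 2.59 g/cm³

2.59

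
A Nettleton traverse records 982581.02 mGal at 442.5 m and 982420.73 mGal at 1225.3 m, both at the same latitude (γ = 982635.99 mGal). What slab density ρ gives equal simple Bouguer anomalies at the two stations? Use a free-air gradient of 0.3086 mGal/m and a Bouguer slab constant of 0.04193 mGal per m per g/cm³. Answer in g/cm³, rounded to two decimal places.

2.48

Δg_obs = 982420.73 − 982581.02 = -160.29 mGal over Δh = 1225.3 − 442.5 = 782.8 m
Equal Bouguer anomalies ⇒ Δg_obs + (0.3086 − 0.04193ρ)·Δh = 0
0.3086 − 0.04193ρ = −Δg_obs/Δh = 0.20476
ρ = (0.3086 − 0.20476) / 0.04193 = 2.48 g/cm³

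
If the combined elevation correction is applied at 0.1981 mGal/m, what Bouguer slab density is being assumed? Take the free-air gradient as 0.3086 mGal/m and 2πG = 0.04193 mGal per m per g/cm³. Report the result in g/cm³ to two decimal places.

0.1981 = 0.3086 − 0.04193 × ρ
ρ = (0.3086 − 0.1981) / 0.04193 = 2.64 g/cm³

2.64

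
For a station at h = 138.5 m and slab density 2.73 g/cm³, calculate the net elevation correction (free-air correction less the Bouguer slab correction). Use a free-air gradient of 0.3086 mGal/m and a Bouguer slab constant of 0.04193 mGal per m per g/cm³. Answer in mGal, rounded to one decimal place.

26.9

Combined gradient = 0.3086 − 0.04193 × 2.73 = 0.1941311 mGal/m
Combined elevation correction = 0.1941311 × 138.5 = 26.9 mGal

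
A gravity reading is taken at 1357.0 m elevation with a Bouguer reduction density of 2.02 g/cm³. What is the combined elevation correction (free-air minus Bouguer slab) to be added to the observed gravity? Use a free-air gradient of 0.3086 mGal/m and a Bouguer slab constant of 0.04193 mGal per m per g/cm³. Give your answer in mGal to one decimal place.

Combined gradient = 0.3086 − 0.04193 × 2.02 = 0.2239014 mGal/m
Combined elevation correction = 0.2239014 × 1357.0 = 303.8 mGal

303.8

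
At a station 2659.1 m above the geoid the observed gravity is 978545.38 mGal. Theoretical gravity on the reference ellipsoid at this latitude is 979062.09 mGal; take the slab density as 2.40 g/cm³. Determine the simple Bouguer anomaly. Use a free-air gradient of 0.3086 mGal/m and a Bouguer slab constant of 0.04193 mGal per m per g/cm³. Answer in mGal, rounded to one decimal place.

36.3

Free-air correction = 0.3086 × 2659.1 = 820.60 mGal
Free-air anomaly = 978545.38 − 979062.09 + (820.60) = 303.89 mGal
Bouguer slab correction = 0.04193 × 2.40 × 2659.1 = 267.59 mGal
Simple Bouguer anomaly = 303.89 − (267.59) = 36.30 mGal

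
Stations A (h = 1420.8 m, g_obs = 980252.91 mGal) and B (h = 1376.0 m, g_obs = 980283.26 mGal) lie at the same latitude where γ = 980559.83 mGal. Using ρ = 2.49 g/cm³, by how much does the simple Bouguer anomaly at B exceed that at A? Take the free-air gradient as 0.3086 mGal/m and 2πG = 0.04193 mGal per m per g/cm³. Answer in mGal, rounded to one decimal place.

Δg_SB(A) = 980252.91 − 980559.83 + 0.3086×1420.8 − 0.04193×2.49×1420.8 = -16.80 mGal
Δg_SB(B) = 980283.26 − 980559.83 + 0.3086×1376.0 − 0.04193×2.49×1376.0 = 4.40 mGal
Difference = 4.40 − (-16.80) = 21.20 mGal

21.2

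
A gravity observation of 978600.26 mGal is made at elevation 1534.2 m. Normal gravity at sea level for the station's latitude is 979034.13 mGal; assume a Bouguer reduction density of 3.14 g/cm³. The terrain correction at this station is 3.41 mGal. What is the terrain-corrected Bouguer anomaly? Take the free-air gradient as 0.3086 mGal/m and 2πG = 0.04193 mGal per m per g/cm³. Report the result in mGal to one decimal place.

-159.0

Free-air correction = 0.3086 × 1534.2 = 473.45 mGal
Free-air anomaly = 978600.26 − 979034.13 + (473.45) = 39.58 mGal
Bouguer slab correction = 0.04193 × 3.14 × 1534.2 = 201.99 mGal
Simple Bouguer anomaly = 39.58 − (201.99) = -162.41 mGal
Complete Bouguer anomaly = -162.41 + 3.41 = -159.00 mGal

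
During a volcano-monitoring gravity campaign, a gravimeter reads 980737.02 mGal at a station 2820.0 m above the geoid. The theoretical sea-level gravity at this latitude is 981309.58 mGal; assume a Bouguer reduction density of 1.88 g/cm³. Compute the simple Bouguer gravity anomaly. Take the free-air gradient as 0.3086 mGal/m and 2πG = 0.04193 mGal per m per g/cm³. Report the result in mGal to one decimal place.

Free-air correction = 0.3086 × 2820.0 = 870.25 mGal
Free-air anomaly = 980737.02 − 981309.58 + (870.25) = 297.69 mGal
Bouguer slab correction = 0.04193 × 1.88 × 2820.0 = 222.30 mGal
Simple Bouguer anomaly = 297.69 − (222.30) = 75.39 mGal

75.4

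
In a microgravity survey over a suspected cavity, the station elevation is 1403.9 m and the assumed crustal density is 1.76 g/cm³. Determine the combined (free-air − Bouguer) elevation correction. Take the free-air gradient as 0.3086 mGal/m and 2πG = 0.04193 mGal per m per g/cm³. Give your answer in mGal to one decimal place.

Combined gradient = 0.3086 − 0.04193 × 1.76 = 0.2348032 mGal/m
Combined elevation correction = 0.2348032 × 1403.9 = 329.6 mGal

329.6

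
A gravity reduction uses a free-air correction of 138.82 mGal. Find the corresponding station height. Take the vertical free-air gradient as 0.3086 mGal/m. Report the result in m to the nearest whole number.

h = 138.82 / 0.3086 = 449.84 m

450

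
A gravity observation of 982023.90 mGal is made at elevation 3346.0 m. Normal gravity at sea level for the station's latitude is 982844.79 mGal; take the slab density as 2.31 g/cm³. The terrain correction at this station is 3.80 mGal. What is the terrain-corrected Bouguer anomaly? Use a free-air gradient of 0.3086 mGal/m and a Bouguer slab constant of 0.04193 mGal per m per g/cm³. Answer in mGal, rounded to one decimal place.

-108.6

Free-air correction = 0.3086 × 3346.0 = 1032.58 mGal
Free-air anomaly = 982023.90 − 982844.79 + (1032.58) = 211.69 mGal
Bouguer slab correction = 0.04193 × 2.31 × 3346.0 = 324.09 mGal
Simple Bouguer anomaly = 211.69 − (324.09) = -112.40 mGal
Complete Bouguer anomaly = -112.40 + 3.80 = -108.60 mGal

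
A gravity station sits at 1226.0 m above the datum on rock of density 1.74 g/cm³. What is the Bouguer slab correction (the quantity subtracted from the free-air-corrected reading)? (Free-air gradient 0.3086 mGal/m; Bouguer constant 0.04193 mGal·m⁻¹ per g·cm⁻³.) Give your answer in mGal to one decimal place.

Bouguer slab correction = 0.04193 × 1.74 × 1226.0 = 89.4 mGal

89.4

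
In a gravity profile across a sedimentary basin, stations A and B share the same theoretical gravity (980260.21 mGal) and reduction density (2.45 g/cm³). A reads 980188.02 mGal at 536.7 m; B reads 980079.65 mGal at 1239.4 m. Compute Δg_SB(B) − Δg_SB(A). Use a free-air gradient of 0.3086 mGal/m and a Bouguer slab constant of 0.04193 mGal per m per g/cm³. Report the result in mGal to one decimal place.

Δg_SB(A) = 980188.02 − 980260.21 + 0.3086×536.7 − 0.04193×2.45×536.7 = 38.30 mGal
Δg_SB(B) = 980079.65 − 980260.21 + 0.3086×1239.4 − 0.04193×2.45×1239.4 = 74.60 mGal
Difference = 74.60 − (38.30) = 36.30 mGal

36.3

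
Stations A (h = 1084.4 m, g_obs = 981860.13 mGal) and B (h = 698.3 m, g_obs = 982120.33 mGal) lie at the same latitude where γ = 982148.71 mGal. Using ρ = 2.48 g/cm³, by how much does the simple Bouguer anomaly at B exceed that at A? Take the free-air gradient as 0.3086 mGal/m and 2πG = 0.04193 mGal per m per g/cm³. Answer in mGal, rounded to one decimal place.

Δg_SB(A) = 981860.13 − 982148.71 + 0.3086×1084.4 − 0.04193×2.48×1084.4 = -66.70 mGal
Δg_SB(B) = 982120.33 − 982148.71 + 0.3086×698.3 − 0.04193×2.48×698.3 = 114.50 mGal
Difference = 114.50 − (-66.70) = 181.20 mGal

181.2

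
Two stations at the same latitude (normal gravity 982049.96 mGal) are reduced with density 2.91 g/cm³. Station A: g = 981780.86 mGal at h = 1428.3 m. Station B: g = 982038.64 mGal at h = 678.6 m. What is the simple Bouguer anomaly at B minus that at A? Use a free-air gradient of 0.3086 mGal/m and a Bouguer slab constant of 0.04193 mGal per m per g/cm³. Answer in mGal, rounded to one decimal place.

Δg_SB(A) = 981780.86 − 982049.96 + 0.3086×1428.3 − 0.04193×2.91×1428.3 = -2.60 mGal
Δg_SB(B) = 982038.64 − 982049.96 + 0.3086×678.6 − 0.04193×2.91×678.6 = 115.30 mGal
Difference = 115.30 − (-2.60) = 117.90 mGal

117.9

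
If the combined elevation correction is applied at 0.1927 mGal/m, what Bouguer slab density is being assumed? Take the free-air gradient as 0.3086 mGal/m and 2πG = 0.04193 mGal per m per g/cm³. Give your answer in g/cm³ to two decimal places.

0.1927 = 0.3086 − 0.04193 × ρ
ρ = (0.3086 − 0.1927) / 0.04193 = 2.76 g/cm³

2.76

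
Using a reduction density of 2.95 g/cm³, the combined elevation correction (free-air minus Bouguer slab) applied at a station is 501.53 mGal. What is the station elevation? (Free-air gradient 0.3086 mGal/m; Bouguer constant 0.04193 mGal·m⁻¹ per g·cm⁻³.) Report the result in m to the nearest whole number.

2712

Combined gradient = 0.3086 − 0.04193 × 2.95 = 0.1849065 mGal/m
h = 501.53 / 0.1849065 = 2712.34 m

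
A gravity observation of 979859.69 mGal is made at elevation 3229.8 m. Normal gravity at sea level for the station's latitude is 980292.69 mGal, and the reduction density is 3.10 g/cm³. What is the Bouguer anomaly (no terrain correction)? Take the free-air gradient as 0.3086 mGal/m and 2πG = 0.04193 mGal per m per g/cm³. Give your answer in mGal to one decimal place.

Free-air correction = 0.3086 × 3229.8 = 996.72 mGal
Free-air anomaly = 979859.69 − 980292.69 + (996.72) = 563.72 mGal
Bouguer slab correction = 0.04193 × 3.10 × 3229.8 = 419.82 mGal
Simple Bouguer anomaly = 563.72 − (419.82) = 143.90 mGal

143.9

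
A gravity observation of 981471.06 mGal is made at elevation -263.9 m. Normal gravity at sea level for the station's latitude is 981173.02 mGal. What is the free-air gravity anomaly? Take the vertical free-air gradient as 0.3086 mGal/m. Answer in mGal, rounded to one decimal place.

Free-air correction = 0.3086 × -263.9 = -81.44 mGal
Free-air anomaly = 981471.06 − 981173.02 + (-81.44) = 216.60 mGal

216.6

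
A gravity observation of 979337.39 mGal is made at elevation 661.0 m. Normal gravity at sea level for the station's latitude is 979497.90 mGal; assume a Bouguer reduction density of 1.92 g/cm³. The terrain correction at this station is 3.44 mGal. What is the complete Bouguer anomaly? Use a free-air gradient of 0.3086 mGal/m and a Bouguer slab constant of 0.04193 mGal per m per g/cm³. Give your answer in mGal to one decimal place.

-6.3

Free-air correction = 0.3086 × 661.0 = 203.98 mGal
Free-air anomaly = 979337.39 − 979497.90 + (203.98) = 43.47 mGal
Bouguer slab correction = 0.04193 × 1.92 × 661.0 = 53.21 mGal
Simple Bouguer anomaly = 43.47 − (53.21) = -9.74 mGal
Complete Bouguer anomaly = -9.74 + 3.44 = -6.30 mGal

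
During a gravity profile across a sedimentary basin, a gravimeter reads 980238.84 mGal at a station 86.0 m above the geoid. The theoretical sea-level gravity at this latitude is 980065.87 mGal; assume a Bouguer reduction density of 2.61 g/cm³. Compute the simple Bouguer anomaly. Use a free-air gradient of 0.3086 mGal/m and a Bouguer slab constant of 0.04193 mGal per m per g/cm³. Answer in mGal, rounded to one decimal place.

Free-air correction = 0.3086 × 86.0 = 26.54 mGal
Free-air anomaly = 980238.84 − 980065.87 + (26.54) = 199.51 mGal
Bouguer slab correction = 0.04193 × 2.61 × 86.0 = 9.41 mGal
Simple Bouguer anomaly = 199.51 − (9.41) = 190.10 mGal

190.1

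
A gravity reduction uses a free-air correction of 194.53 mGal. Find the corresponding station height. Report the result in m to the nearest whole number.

630

h = 194.53 / 0.3086 = 630.36 m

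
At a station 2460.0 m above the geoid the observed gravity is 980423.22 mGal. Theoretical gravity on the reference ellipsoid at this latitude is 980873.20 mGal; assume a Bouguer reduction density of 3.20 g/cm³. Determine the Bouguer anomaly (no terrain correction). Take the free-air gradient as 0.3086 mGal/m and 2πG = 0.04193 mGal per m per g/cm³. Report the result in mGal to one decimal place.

-20.9

Free-air correction = 0.3086 × 2460.0 = 759.16 mGal
Free-air anomaly = 980423.22 − 980873.20 + (759.16) = 309.18 mGal
Bouguer slab correction = 0.04193 × 3.20 × 2460.0 = 330.07 mGal
Simple Bouguer anomaly = 309.18 − (330.07) = -20.89 mGal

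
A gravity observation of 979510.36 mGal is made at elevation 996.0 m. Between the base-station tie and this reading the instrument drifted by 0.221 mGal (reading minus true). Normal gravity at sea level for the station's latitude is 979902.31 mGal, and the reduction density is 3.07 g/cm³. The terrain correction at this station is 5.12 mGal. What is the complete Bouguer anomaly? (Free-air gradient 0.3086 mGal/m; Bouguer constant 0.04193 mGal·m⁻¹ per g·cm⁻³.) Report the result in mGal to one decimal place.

Drift-corrected reading = 979510.36 − (0.221) = 979510.139 mGal
Free-air correction = 0.3086 × 996.0 = 307.37 mGal
Free-air anomaly = 979510.139 − 979902.31 + (307.37) = -84.801 mGal
Bouguer slab correction = 0.04193 × 3.07 × 996.0 = 128.21 mGal
Simple Bouguer anomaly = -84.801 − (128.21) = -213.011 mGal
Complete Bouguer anomaly = -213.011 + 5.12 = -207.891 mGal

-207.9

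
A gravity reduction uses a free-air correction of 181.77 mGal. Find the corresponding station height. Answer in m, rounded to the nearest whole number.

h = 181.77 / 0.3086 = 589.01 m

589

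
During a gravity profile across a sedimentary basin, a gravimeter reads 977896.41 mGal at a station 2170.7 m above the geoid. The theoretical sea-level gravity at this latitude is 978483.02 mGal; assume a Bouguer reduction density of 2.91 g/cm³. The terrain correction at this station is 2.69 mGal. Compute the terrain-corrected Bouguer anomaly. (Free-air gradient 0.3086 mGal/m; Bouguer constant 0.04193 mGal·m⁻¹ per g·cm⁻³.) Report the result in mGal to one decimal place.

Free-air correction = 0.3086 × 2170.7 = 669.88 mGal
Free-air anomaly = 977896.41 − 978483.02 + (669.88) = 83.27 mGal
Bouguer slab correction = 0.04193 × 2.91 × 2170.7 = 264.86 mGal
Simple Bouguer anomaly = 83.27 − (264.86) = -181.59 mGal
Complete Bouguer anomaly = -181.59 + 2.69 = -178.90 mGal

-178.9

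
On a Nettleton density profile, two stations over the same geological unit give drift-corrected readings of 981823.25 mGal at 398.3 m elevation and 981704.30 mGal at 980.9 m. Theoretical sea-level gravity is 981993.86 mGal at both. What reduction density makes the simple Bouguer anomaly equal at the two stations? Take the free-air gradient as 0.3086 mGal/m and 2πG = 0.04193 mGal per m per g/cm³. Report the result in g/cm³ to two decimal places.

2.49

Δg_obs = 981704.30 − 981823.25 = -118.95 mGal over Δh = 980.9 − 398.3 = 582.6 m
Equal Bouguer anomalies ⇒ Δg_obs + (0.3086 − 0.04193ρ)·Δh = 0
0.3086 − 0.04193ρ = −Δg_obs/Δh = 0.20417
ρ = (0.3086 − 0.20417) / 0.04193 = 2.49 g/cm³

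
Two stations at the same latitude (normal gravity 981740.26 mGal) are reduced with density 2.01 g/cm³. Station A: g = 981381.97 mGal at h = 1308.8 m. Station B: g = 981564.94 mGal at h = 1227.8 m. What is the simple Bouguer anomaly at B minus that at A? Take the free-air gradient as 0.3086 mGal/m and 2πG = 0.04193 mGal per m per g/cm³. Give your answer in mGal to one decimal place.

Δg_SB(A) = 981381.97 − 981740.26 + 0.3086×1308.8 − 0.04193×2.01×1308.8 = -64.70 mGal
Δg_SB(B) = 981564.94 − 981740.26 + 0.3086×1227.8 − 0.04193×2.01×1227.8 = 100.10 mGal
Difference = 100.10 − (-64.70) = 164.80 mGal

164.8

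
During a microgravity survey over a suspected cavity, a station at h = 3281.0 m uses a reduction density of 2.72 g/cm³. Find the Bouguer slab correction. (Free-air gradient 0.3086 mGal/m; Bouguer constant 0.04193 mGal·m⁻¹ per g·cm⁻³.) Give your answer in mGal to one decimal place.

Bouguer slab correction = 0.04193 × 2.72 × 3281.0 = 374.2 mGal

374.2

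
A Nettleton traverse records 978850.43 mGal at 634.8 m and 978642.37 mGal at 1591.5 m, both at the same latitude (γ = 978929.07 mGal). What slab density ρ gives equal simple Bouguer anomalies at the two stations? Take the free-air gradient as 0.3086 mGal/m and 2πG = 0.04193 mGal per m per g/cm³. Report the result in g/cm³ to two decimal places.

2.17

Δg_obs = 978642.37 − 978850.43 = -208.06 mGal over Δh = 1591.5 − 634.8 = 956.7 m
Equal Bouguer anomalies ⇒ Δg_obs + (0.3086 − 0.04193ρ)·Δh = 0
0.3086 − 0.04193ρ = −Δg_obs/Δh = 0.21748
ρ = (0.3086 − 0.21748) / 0.04193 = 2.17 g/cm³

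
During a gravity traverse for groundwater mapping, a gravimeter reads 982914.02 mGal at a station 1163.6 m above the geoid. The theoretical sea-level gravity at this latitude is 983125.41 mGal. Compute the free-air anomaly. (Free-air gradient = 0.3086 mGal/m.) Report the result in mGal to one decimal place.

147.7

Free-air correction = 0.3086 × 1163.6 = 359.09 mGal
Free-air anomaly = 982914.02 − 983125.41 + (359.09) = 147.70 mGal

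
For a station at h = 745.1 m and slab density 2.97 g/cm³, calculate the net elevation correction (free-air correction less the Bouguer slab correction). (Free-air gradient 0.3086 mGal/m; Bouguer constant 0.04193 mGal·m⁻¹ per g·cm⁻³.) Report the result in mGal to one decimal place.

137.1

Combined gradient = 0.3086 − 0.04193 × 2.97 = 0.1840679 mGal/m
Combined elevation correction = 0.1840679 × 745.1 = 137.1 mGal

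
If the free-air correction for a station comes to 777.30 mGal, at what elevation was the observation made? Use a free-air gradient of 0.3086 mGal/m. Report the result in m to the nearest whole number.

2519

h = 777.30 / 0.3086 = 2518.79 m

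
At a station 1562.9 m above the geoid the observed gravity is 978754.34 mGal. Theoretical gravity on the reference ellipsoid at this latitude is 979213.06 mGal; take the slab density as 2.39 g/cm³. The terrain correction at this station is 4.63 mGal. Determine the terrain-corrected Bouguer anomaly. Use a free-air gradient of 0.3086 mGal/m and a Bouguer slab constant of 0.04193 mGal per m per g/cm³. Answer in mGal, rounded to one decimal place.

-128.4

Free-air correction = 0.3086 × 1562.9 = 482.31 mGal
Free-air anomaly = 978754.34 − 979213.06 + (482.31) = 23.59 mGal
Bouguer slab correction = 0.04193 × 2.39 × 1562.9 = 156.62 mGal
Simple Bouguer anomaly = 23.59 − (156.62) = -133.03 mGal
Complete Bouguer anomaly = -133.03 + 4.63 = -128.40 mGal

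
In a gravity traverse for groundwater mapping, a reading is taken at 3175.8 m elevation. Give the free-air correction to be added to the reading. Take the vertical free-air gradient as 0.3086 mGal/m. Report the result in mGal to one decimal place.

Free-air correction = 0.3086 × 3175.8 = 980.1 mGal

980.1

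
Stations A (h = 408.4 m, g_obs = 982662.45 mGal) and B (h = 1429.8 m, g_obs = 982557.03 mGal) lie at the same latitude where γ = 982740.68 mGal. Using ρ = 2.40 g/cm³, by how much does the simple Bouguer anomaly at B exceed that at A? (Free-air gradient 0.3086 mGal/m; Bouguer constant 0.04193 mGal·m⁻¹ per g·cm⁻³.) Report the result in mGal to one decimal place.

107.0

Δg_SB(A) = 982662.45 − 982740.68 + 0.3086×408.4 − 0.04193×2.40×408.4 = 6.70 mGal
Δg_SB(B) = 982557.03 − 982740.68 + 0.3086×1429.8 − 0.04193×2.40×1429.8 = 113.70 mGal
Difference = 113.70 − (6.70) = 107.00 mGal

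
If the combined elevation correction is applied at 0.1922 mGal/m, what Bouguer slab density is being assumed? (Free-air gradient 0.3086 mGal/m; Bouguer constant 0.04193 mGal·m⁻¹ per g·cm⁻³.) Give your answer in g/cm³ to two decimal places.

2.78

0.1922 = 0.3086 − 0.04193 × ρ
ρ = (0.3086 − 0.1922) / 0.04193 = 2.78 g/cm³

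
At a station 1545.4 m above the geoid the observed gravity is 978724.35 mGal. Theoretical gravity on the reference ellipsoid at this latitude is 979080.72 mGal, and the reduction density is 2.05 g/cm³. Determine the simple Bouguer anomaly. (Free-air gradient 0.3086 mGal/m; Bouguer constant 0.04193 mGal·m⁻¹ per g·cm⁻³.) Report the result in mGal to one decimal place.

Free-air correction = 0.3086 × 1545.4 = 476.91 mGal
Free-air anomaly = 978724.35 − 979080.72 + (476.91) = 120.54 mGal
Bouguer slab correction = 0.04193 × 2.05 × 1545.4 = 132.84 mGal
Simple Bouguer anomaly = 120.54 − (132.84) = -12.30 mGal

-12.3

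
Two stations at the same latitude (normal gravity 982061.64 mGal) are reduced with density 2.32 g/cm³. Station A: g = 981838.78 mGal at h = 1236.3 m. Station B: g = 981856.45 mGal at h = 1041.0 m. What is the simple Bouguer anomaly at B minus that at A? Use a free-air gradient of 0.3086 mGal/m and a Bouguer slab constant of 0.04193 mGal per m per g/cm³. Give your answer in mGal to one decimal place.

Δg_SB(A) = 981838.78 − 982061.64 + 0.3086×1236.3 − 0.04193×2.32×1236.3 = 38.40 mGal
Δg_SB(B) = 981856.45 − 982061.64 + 0.3086×1041.0 − 0.04193×2.32×1041.0 = 14.80 mGal
Difference = 14.80 − (38.40) = -23.60 mGal

-23.6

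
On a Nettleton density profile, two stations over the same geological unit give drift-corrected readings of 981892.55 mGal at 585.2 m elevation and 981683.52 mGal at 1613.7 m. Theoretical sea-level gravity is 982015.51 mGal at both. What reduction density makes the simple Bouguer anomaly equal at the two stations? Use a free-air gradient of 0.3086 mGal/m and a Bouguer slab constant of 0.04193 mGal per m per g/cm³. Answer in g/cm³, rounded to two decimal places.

2.51

Δg_obs = 981683.52 − 981892.55 = -209.03 mGal over Δh = 1613.7 − 585.2 = 1028.5 m
Equal Bouguer anomalies ⇒ Δg_obs + (0.3086 − 0.04193ρ)·Δh = 0
0.3086 − 0.04193ρ = −Δg_obs/Δh = 0.20324
ρ = (0.3086 − 0.20324) / 0.04193 = 2.51 g/cm³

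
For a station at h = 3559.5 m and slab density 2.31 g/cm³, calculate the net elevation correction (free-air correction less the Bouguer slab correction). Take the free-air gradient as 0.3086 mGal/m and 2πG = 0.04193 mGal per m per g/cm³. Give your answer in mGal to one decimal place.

Combined gradient = 0.3086 − 0.04193 × 2.31 = 0.2117417 mGal/m
Combined elevation correction = 0.2117417 × 3559.5 = 753.7 mGal

753.7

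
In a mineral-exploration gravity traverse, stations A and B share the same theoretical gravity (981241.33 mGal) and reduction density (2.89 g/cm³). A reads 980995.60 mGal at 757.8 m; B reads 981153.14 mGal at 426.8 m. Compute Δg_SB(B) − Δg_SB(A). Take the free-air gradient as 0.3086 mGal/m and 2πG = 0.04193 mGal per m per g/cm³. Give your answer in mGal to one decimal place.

95.5

Δg_SB(A) = 980995.60 − 981241.33 + 0.3086×757.8 − 0.04193×2.89×757.8 = -103.70 mGal
Δg_SB(B) = 981153.14 − 981241.33 + 0.3086×426.8 − 0.04193×2.89×426.8 = -8.20 mGal
Difference = -8.20 − (-103.70) = 95.50 mGal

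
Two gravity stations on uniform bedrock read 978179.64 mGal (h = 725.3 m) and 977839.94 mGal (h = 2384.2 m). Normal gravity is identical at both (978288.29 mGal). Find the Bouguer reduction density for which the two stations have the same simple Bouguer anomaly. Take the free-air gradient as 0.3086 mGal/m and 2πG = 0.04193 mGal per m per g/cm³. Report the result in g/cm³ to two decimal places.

Δg_obs = 977839.94 − 978179.64 = -339.70 mGal over Δh = 2384.2 − 725.3 = 1658.9 m
Equal Bouguer anomalies ⇒ Δg_obs + (0.3086 − 0.04193ρ)·Δh = 0
0.3086 − 0.04193ρ = −Δg_obs/Δh = 0.20477
ρ = (0.3086 − 0.20477) / 0.04193 = 2.48 g/cm³

2.48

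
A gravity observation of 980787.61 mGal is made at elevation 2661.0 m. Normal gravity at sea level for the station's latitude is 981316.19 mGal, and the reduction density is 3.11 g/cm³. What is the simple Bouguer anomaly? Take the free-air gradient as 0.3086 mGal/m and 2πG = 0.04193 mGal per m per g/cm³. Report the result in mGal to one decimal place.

Free-air correction = 0.3086 × 2661.0 = 821.18 mGal
Free-air anomaly = 980787.61 − 981316.19 + (821.18) = 292.60 mGal
Bouguer slab correction = 0.04193 × 3.11 × 2661.0 = 347.00 mGal
Simple Bouguer anomaly = 292.60 − (347.00) = -54.40 mGal

-54.4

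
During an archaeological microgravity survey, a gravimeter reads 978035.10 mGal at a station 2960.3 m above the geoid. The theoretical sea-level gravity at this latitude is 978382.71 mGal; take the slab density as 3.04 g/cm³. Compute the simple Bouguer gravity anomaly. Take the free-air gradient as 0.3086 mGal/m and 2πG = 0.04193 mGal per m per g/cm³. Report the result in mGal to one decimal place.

188.6

Free-air correction = 0.3086 × 2960.3 = 913.55 mGal
Free-air anomaly = 978035.10 − 978382.71 + (913.55) = 565.94 mGal
Bouguer slab correction = 0.04193 × 3.04 × 2960.3 = 377.34 mGal
Simple Bouguer anomaly = 565.94 − (377.34) = 188.60 mGal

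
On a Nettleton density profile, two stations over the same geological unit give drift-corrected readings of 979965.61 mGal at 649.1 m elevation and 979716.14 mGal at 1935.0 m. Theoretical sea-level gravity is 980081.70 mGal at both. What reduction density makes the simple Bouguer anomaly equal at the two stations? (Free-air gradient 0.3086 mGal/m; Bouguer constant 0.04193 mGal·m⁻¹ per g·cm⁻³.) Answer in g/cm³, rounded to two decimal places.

2.73

Δg_obs = 979716.14 − 979965.61 = -249.47 mGal over Δh = 1935.0 − 649.1 = 1285.9 m
Equal Bouguer anomalies ⇒ Δg_obs + (0.3086 − 0.04193ρ)·Δh = 0
0.3086 − 0.04193ρ = −Δg_obs/Δh = 0.19400
ρ = (0.3086 − 0.19400) / 0.04193 = 2.73 g/cm³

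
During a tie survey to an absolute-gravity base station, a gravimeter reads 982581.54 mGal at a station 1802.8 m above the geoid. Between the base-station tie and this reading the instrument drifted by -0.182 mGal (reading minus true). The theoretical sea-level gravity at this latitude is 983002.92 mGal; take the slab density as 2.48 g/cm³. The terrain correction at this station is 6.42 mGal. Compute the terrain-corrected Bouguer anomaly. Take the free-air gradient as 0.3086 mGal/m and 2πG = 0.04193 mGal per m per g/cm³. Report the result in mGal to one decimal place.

Drift-corrected reading = 982581.54 − (-0.182) = 982581.722 mGal
Free-air correction = 0.3086 × 1802.8 = 556.34 mGal
Free-air anomaly = 982581.722 − 983002.92 + (556.34) = 135.142 mGal
Bouguer slab correction = 0.04193 × 2.48 × 1802.8 = 187.47 mGal
Simple Bouguer anomaly = 135.142 − (187.47) = -52.328 mGal
Complete Bouguer anomaly = -52.328 + 6.42 = -45.908 mGal

-45.9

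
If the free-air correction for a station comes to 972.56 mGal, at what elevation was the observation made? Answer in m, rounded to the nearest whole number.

h = 972.56 / 0.3086 = 3151.52 m

3152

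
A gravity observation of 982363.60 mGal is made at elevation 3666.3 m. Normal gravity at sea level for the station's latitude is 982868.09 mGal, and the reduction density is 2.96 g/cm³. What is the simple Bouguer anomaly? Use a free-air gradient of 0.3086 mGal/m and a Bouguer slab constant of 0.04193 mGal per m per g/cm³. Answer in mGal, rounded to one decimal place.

171.9

Free-air correction = 0.3086 × 3666.3 = 1131.42 mGal
Free-air anomaly = 982363.60 − 982868.09 + (1131.42) = 626.93 mGal
Bouguer slab correction = 0.04193 × 2.96 × 3666.3 = 455.03 mGal
Simple Bouguer anomaly = 626.93 − (455.03) = 171.90 mGal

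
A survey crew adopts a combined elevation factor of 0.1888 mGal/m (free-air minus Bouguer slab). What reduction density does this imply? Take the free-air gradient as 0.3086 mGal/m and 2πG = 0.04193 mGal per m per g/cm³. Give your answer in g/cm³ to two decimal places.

0.1888 = 0.3086 − 0.04193 × ρ
ρ = (0.3086 − 0.1888) / 0.04193 = 2.86 g/cm³

2.86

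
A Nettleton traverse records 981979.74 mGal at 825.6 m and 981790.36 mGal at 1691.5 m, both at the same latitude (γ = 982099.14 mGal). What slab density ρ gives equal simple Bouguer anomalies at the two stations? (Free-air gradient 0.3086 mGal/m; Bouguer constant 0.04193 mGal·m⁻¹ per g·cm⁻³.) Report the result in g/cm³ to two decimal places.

2.14

Δg_obs = 981790.36 − 981979.74 = -189.38 mGal over Δh = 1691.5 − 825.6 = 865.9 m
Equal Bouguer anomalies ⇒ Δg_obs + (0.3086 − 0.04193ρ)·Δh = 0
0.3086 − 0.04193ρ = −Δg_obs/Δh = 0.21871
ρ = (0.3086 − 0.21871) / 0.04193 = 2.14 g/cm³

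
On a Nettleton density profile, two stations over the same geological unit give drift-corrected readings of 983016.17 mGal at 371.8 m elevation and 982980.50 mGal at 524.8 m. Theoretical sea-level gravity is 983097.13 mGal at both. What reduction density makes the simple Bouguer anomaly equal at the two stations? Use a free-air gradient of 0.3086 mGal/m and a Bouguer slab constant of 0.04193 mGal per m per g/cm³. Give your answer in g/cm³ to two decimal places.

1.80

Δg_obs = 982980.50 − 983016.17 = -35.67 mGal over Δh = 524.8 − 371.8 = 153.0 m
Equal Bouguer anomalies ⇒ Δg_obs + (0.3086 − 0.04193ρ)·Δh = 0
0.3086 − 0.04193ρ = −Δg_obs/Δh = 0.23314
ρ = (0.3086 − 0.23314) / 0.04193 = 1.80 g/cm³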